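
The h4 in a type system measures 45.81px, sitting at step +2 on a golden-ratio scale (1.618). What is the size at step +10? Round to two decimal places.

Moving from step +2 to step +10 is 8 steps up, so multiply by r⁸.
45.81 × 1.618⁸ = 45.81 × 46.97082 ≈ 2151.733

2151.73px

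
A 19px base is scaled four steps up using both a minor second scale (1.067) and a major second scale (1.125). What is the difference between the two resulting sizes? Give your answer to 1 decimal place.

Minor second: 19.0 × 1.067⁴ = 24.627px
Major second: 19.0 × 1.125⁴ = 30.434px
Difference: 30.434 − 24.627 = 5.807px

5.8px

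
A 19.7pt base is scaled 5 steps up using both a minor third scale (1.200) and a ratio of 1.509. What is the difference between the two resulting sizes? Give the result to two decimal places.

Minor third: 19.7 × 1.200⁵ = 49.0199pt
At 1.509: 19.7 × 1.509⁵ = 154.1390pt
Difference: 154.1390 − 49.0199 = 105.1191pt

105.12pt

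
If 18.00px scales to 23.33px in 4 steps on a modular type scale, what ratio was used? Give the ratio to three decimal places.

r⁴ = 23.33 / 18.00, so r = (23.33/18.00)^(1/4).
r = 1.2961^(1/4) ≈ 1.0670

1.067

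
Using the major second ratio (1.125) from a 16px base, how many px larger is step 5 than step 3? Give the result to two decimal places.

6.05px

Step 3: 16.0 × 1.125³ = 22.7812px
Step 5: 16.0 × 1.125⁵ = 28.8325px
Difference: 28.8325 − 22.7812 = 6.0513px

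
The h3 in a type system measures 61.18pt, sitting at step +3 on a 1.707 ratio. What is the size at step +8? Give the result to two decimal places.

886.70pt

61.18 × 1.707⁵ = 61.18 × 14.49331 ≈ 886.701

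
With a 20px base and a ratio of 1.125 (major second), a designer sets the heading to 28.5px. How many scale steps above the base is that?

1.125ⁿ = 28.5 / 20 = 1.4250
n = ln(1.4250) / ln(1.125) = 0.3542 / 0.1178 ≈ 3.01

3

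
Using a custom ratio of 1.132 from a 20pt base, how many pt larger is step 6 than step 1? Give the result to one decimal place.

Step 1: 20.0 × 1.132 = 22.640pt
Step 6: 20.0 × 1.132⁶ = 42.083pt
Difference: 42.083 − 22.640 = 19.443pt

19.4pt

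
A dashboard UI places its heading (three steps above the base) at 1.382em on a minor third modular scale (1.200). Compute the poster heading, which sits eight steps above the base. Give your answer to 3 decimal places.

1.382 × 1.200⁵ = 1.382 × 2.48832 ≈ 3.439

3.439em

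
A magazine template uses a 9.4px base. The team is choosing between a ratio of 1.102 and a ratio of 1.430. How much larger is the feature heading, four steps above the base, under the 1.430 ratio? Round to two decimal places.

25.44px

At 1.102: 9.4 × 1.102⁴ = 13.8629px
At 1.430: 9.4 × 1.430⁴ = 39.3072px
Difference: 39.3072 − 13.8629 = 25.4443px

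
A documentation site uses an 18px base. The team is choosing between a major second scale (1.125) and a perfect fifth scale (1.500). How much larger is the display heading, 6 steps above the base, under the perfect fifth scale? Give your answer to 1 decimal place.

168.5px

Major second: 18.0 × 1.125⁶ = 36.491px
Perfect fifth: 18.0 × 1.500⁶ = 205.031px
Difference: 205.031 − 36.491 = 168.540px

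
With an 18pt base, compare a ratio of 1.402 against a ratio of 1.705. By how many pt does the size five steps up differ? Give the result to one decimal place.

At 1.402: 18.0 × 1.402⁵ = 97.502pt
At 1.705: 18.0 × 1.705⁵ = 259.355pt
Difference: 259.355 − 97.502 = 161.853pt

161.9pt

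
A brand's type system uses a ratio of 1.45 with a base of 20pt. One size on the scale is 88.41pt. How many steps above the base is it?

1.45ⁿ = 88.41 / 20 = 4.4205
n = ln(4.4205) / ln(1.45) = 1.4863 / 0.3716 ≈ 4.00

4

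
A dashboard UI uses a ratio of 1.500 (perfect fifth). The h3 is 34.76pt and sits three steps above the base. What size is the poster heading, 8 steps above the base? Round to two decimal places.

263.96pt

34.76 × 1.500⁵ = 34.76 × 7.59375 ≈ 263.959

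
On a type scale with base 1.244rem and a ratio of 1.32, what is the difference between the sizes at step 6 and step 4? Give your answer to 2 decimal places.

2.80rem

Step 4: 1.244 × 1.32⁴ = 3.7767rem
Step 6: 1.244 × 1.32⁶ = 6.5806rem
Difference: 6.5806 − 3.7767 = 2.8039rem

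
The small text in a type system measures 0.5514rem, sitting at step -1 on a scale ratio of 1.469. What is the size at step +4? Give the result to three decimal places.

0.5514 × 1.469⁵ = 0.5514 × 6.84083 ≈ 3.772

3.772rem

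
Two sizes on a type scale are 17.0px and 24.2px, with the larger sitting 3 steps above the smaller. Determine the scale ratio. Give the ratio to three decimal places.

r³ = 24.2 / 17.0, so r = (24.2/17.0)^(1/3).
r = 1.4235^(1/3) ≈ 1.1249

1.125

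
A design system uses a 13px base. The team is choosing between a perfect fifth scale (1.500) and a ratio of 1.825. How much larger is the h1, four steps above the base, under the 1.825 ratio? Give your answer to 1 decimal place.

78.4px

Perfect fifth: 13.0 × 1.500⁴ = 65.812px
At 1.825: 13.0 × 1.825⁴ = 144.210px
Difference: 144.210 − 65.812 = 78.398px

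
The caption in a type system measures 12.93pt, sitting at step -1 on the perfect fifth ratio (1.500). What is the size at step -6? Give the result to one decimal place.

1.7pt

Moving from step -1 to step -6 is 5 steps down, so divide by r⁵.
12.93 ÷ 1.500⁵ = 12.93 ÷ 7.59375 ≈ 1.703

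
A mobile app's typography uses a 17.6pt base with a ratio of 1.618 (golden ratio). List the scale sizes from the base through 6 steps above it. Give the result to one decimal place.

Step 0: 17.6pt
Step 1: 17.6 × 1.618 = 28.5
Step 2: 17.6 × 1.618² = 46.1
Step 3: 17.6 × 1.618³ = 74.6
Step 4: 17.6 × 1.618⁴ = 120.6
Step 5: 17.6 × 1.618⁵ = 195.2
Step 6: 17.6 × 1.618⁶ = 315.8

17.6pt, 28.5pt, 46.1pt, 74.6pt, 120.6pt, 195.2pt, 315.8pt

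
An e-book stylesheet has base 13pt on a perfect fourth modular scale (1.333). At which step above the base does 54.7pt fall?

1.333ⁿ = 54.7 / 13 = 4.2077
n = ln(4.2077) / ln(1.333) = 1.4369 / 0.2874 ≈ 5.00

5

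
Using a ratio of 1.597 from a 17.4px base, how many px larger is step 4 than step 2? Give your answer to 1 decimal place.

Step 2: 17.4 × 1.597² = 44.377px
Step 4: 17.4 × 1.597⁴ = 113.180px
Difference: 113.180 − 44.377 = 68.803px

68.8px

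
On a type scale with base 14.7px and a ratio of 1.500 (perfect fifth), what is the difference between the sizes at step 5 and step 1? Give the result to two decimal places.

89.58px

Step 1: 14.7 × 1.500 = 22.0500px
Step 5: 14.7 × 1.500⁵ = 111.6281px
Difference: 111.6281 − 22.0500 = 89.5781px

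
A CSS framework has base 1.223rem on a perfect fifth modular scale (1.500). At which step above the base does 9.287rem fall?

1.500ⁿ = 9.287 / 1.223 = 7.5936
n = ln(7.5936) / ln(1.500) = 2.0273 / 0.4055 ≈ 5.00

5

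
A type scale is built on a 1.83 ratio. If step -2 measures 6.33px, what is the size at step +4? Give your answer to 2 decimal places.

237.74px

Moving from step -2 to step +4 is 6 steps up, so multiply by r⁶.
6.33 × 1.83⁶ = 6.33 × 37.55835 ≈ 237.744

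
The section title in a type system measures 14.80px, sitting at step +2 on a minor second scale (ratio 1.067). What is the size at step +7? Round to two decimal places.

20.47px

Moving from step +2 to step +7 is 5 steps up, so multiply by r⁵.
14.80 × 1.067⁵ = 14.80 × 1.38300 ≈ 20.468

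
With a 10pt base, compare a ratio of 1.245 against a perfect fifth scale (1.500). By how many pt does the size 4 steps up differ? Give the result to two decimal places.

At 1.245: 10.0 × 1.245⁴ = 24.0258pt
Perfect fifth: 10.0 × 1.500⁴ = 50.6250pt
Difference: 50.6250 − 24.0258 = 26.5992pt

26.60pt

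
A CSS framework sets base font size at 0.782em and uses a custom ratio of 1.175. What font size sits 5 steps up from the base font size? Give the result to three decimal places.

1.751em

Every step multiplies by the scale ratio.
0.782 × 1.175⁵ = 0.782 × 2.23970 ≈ 1.751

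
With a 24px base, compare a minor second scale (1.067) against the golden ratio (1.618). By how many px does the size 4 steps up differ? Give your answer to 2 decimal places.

Minor second: 24.0 × 1.067⁴ = 31.1078px
Golden ratio: 24.0 × 1.618⁴ = 164.4846px
Difference: 164.4846 − 31.1078 = 133.3768px

133.38px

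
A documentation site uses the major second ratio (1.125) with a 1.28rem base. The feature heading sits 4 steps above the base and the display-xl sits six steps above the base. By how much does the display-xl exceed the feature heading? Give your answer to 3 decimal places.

0.545rem

Step 4: 1.28 × 1.125⁴ = 2.05031rem
Step 6: 1.28 × 1.125⁶ = 2.59493rem
Difference: 2.59493 − 2.05031 = 0.54462rem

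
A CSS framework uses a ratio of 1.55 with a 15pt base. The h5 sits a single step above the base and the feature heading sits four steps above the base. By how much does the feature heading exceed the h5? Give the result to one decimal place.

63.3pt

Step 1: 15.0 × 1.55 = 23.250pt
Step 4: 15.0 × 1.55⁴ = 86.580pt
Difference: 86.580 − 23.250 = 63.330pt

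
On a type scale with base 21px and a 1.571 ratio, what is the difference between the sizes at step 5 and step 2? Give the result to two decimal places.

Step 2: 21.0 × 1.571² = 51.8289px
Step 5: 21.0 × 1.571⁵ = 200.9556px
Difference: 200.9556 − 51.8289 = 149.1267px

149.13px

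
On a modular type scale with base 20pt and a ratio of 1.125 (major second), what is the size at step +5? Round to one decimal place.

36.0pt

20.0 × 1.125⁵ = 20.0 × 1.80203 ≈ 36.04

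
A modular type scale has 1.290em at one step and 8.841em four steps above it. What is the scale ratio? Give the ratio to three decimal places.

1.618

r⁴ = 8.841 / 1.290, so r = (8.841/1.290)^(1/4).
r = 6.8535^(1/4) ≈ 1.6180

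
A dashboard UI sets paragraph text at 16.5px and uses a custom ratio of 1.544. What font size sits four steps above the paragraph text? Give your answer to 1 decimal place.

93.8px

Every step multiplies by the scale ratio.
16.5 × 1.544⁴ = 16.5 × 5.68315 ≈ 93.77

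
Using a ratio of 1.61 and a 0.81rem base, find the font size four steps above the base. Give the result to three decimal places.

A modular type scale is a geometric sequence: sizeₙ = base × rⁿ.
0.81 × 1.61⁴ = 0.81 × 6.71898 ≈ 5.442

5.442rem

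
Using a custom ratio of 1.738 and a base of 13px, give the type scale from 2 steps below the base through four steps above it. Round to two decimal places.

Step -2: 13.0 ÷ 1.738² = 4.30
Step -1: 13.0 ÷ 1.738 = 7.48
Step 0: 13px
Step 1: 13.0 × 1.738 = 22.59
Step 2: 13.0 × 1.738² = 39.27
Step 3: 13.0 × 1.738³ = 68.25
Step 4: 13.0 × 1.738⁴ = 118.62

4.30px, 7.48px, 13.00px, 22.59px, 39.27px, 68.25px, 118.62px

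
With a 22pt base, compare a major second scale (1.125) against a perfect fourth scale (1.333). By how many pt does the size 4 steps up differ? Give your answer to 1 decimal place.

Major second: 22.0 × 1.125⁴ = 35.240pt
Perfect fourth: 22.0 × 1.333⁴ = 69.461pt
Difference: 69.461 − 35.240 = 34.221pt

34.2pt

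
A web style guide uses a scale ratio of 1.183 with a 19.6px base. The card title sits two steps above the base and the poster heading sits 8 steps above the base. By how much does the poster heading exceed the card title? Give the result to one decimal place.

Step 2: 19.6 × 1.183² = 27.430px
Step 8: 19.6 × 1.183⁸ = 75.185px
Difference: 75.185 − 27.430 = 47.755px

47.8px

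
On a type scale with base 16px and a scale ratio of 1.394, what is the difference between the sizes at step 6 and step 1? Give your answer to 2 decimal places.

Step 1: 16.0 × 1.394 = 22.3040px
Step 6: 16.0 × 1.394⁶ = 117.4077px
Difference: 117.4077 − 22.3040 = 95.1037px

95.10px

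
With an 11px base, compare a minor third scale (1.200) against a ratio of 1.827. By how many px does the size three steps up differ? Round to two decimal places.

Minor third: 11.0 × 1.200³ = 19.0080px
At 1.827: 11.0 × 1.827³ = 67.0824px
Difference: 67.0824 − 19.0080 = 48.0744px

48.07px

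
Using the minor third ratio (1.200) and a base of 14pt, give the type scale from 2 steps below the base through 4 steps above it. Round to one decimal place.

9.7pt, 11.7pt, 14.0pt, 16.8pt, 20.2pt, 24.2pt, 29.0pt

Step -2: 14.0 ÷ 1.200² = 9.7
Step -1: 14.0 ÷ 1.200 = 11.7
Step 0: 14pt
Step 1: 14.0 × 1.200 = 16.8
Step 2: 14.0 × 1.200² = 20.2
Step 3: 14.0 × 1.200³ = 24.2
Step 4: 14.0 × 1.200⁴ = 29.0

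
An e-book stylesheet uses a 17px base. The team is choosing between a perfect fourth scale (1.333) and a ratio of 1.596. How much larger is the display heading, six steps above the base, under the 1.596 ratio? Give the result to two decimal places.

185.59px

Perfect fourth: 17.0 × 1.333⁶ = 95.3740px
At 1.596: 17.0 × 1.596⁶ = 280.9611px
Difference: 280.9611 − 95.3740 = 185.5871px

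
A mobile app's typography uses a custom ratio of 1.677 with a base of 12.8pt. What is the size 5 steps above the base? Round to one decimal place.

169.8pt

A modular type scale is a geometric sequence: sizeₙ = base × rⁿ.
12.8 × 1.677⁵ = 12.8 × 13.26372 ≈ 169.78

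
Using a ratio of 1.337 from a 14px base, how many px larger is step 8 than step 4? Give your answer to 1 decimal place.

Step 4: 14.0 × 1.337⁴ = 44.736px
Step 8: 14.0 × 1.337⁸ = 142.948px
Difference: 142.948 − 44.736 = 98.212px

98.2px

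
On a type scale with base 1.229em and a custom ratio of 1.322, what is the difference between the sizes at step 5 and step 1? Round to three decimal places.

3.338em

Step 1: 1.229 × 1.322 = 1.62474em
Step 5: 1.229 × 1.322⁵ = 4.96260em
Difference: 4.96260 − 1.62474 = 3.33786em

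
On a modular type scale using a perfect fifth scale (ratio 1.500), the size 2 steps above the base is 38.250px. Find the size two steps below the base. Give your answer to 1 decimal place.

38.250 ÷ 1.500⁴ = 38.250 ÷ 5.06250 ≈ 7.556

7.6px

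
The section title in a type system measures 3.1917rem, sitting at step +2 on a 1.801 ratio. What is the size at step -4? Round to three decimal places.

3.1917 ÷ 1.801⁶ = 3.1917 ÷ 34.12576 ≈ 0.094

0.094rem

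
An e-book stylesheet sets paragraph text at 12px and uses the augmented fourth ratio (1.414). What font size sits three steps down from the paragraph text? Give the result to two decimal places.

4.24px

Each step on a modular scale multiplies by the ratio, so the size n steps from the base is base × ratioⁿ.
12.0 ÷ 1.414³ = 12.0 ÷ 2.82715 ≈ 4.24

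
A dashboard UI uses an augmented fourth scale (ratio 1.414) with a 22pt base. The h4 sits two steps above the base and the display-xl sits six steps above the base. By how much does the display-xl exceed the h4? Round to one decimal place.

Step 2: 22.0 × 1.414² = 43.987pt
Step 6: 22.0 × 1.414⁶ = 175.841pt
Difference: 175.841 − 43.987 = 131.854pt

131.9pt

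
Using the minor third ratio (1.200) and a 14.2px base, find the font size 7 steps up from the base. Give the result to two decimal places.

Each step on a modular scale multiplies by the ratio, so the size n steps from the base is base × ratioⁿ.
14.2 × 1.200⁷ = 14.2 × 3.58318 ≈ 50.88

50.88px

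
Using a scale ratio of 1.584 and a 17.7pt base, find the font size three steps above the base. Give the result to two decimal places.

Every step multiplies by the scale ratio.
17.7 × 1.584³ = 17.7 × 3.97434 ≈ 70.35

70.35pt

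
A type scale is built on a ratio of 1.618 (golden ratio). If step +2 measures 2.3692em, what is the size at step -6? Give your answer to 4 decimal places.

2.3692 ÷ 1.618⁸ = 2.3692 ÷ 46.97082 ≈ 0.0504

0.0504em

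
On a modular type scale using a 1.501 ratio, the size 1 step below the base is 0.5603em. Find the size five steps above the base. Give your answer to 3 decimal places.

6.408em

The gap is 5 − (-1) = 6 steps, so the factor is 1.501^6.
0.5603 × 1.501⁶ = 0.5603 × 11.43626 ≈ 6.408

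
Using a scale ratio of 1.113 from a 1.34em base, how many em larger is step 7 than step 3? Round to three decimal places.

0.988em

Step 3: 1.34 × 1.113³ = 1.84752em
Step 7: 1.34 × 1.113⁷ = 2.83512em
Difference: 2.83512 − 1.84752 = 0.98760em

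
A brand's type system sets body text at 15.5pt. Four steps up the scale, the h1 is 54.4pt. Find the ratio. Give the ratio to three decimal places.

r⁴ = 54.4 / 15.5, so r = (54.4/15.5)^(1/4).
r = 3.5097^(1/4) ≈ 1.3687

1.369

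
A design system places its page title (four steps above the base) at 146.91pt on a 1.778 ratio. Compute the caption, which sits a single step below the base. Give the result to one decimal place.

Moving from step +4 to step -1 is 5 steps down, so divide by r⁵.
146.91 ÷ 1.778⁵ = 146.91 ÷ 17.76883 ≈ 8.268

8.3pt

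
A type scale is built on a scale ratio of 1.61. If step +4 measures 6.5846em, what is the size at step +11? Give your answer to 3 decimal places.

184.634em

6.5846 × 1.61⁷ = 6.5846 × 28.04020 ≈ 184.634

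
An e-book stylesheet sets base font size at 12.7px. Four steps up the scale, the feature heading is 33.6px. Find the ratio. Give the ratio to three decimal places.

The ratio satisfies 12.7 × r⁴ = 33.6, so r = (33.6 / 12.7)^(1/4).
r = 2.6457^(1/4) ≈ 1.2754

1.275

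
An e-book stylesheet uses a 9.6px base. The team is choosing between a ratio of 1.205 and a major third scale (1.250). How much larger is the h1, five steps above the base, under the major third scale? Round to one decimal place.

4.9px

At 1.205: 9.6 × 1.205⁵ = 24.390px
Major third: 9.6 × 1.250⁵ = 29.297px
Difference: 29.297 − 24.390 = 4.907px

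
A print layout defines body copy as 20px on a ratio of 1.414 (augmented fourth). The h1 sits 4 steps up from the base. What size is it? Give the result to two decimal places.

20.0 × 1.414⁴ = 20.0 × 3.99758 ≈ 79.95

79.95px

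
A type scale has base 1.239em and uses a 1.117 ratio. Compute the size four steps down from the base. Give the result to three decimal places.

1.239 ÷ 1.117⁴ = 1.239 ÷ 1.55673 ≈ 0.796

0.796em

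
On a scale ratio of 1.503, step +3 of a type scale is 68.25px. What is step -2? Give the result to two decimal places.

68.25 ÷ 1.503⁵ = 68.25 ÷ 7.66999 ≈ 8.898

8.90px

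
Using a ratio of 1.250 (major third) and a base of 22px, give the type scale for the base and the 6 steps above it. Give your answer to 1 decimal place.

22.0px, 27.5px, 34.4px, 43.0px, 53.7px, 67.1px, 83.9px

Step 0: 22px
Step 1: 22.0 × 1.250 = 27.5
Step 2: 22.0 × 1.250² = 34.4
Step 3: 22.0 × 1.250³ = 43.0
Step 4: 22.0 × 1.250⁴ = 53.7
Step 5: 22.0 × 1.250⁵ = 67.1
Step 6: 22.0 × 1.250⁶ = 83.9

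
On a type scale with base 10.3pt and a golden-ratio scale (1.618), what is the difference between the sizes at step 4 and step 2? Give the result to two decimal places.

Step 2: 10.3 × 1.618² = 26.9646pt
Step 4: 10.3 × 1.618⁴ = 70.5913pt
Difference: 70.5913 − 26.9646 = 43.6267pt

43.63pt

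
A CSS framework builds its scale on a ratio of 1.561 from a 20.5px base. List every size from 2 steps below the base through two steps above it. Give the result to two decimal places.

Step -2: 20.5 ÷ 1.561² = 8.41
Step -1: 20.5 ÷ 1.561 = 13.13
Step 0: 20.5px
Step 1: 20.5 × 1.561 = 32.00
Step 2: 20.5 × 1.561² = 49.95

8.41px, 13.13px, 20.50px, 32.00px, 49.95px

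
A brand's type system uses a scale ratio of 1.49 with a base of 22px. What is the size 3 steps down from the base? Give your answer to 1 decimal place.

A modular type scale is a geometric sequence: sizeₙ = base × rⁿ.
22.0 ÷ 1.49³ = 22.0 ÷ 3.30795 ≈ 6.65

6.7px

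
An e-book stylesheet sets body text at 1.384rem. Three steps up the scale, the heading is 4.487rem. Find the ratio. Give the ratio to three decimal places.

1.480

r³ = 4.487 / 1.384, so r = (4.487/1.384)^(1/3).
r = 3.2421^(1/3) ≈ 1.4800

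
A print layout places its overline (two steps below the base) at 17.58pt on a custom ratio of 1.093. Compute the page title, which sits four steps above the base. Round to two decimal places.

17.58 × 1.093⁶ = 17.58 × 1.70499 ≈ 29.974

29.97pt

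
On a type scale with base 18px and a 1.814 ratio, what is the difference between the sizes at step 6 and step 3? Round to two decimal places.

533.91px

Step 3: 18.0 × 1.814³ = 107.4445px
Step 6: 18.0 × 1.814⁶ = 641.3516px
Difference: 641.3516 − 107.4445 = 533.9071px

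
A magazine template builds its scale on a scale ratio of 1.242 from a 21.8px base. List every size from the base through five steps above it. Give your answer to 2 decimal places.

21.80px, 27.08px, 33.63px, 41.77px, 51.87px, 64.43px

Step 0: 21.8px
Step 1: 21.8 × 1.242 = 27.08
Step 2: 21.8 × 1.242² = 33.63
Step 3: 21.8 × 1.242³ = 41.77
Step 4: 21.8 × 1.242⁴ = 51.87
Step 5: 21.8 × 1.242⁵ = 64.43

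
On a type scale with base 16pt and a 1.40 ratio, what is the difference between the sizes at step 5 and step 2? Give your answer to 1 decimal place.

Step 2: 16.0 × 1.40² = 31.360pt
Step 5: 16.0 × 1.40⁵ = 86.052pt
Difference: 86.052 − 31.360 = 54.692pt

54.7pt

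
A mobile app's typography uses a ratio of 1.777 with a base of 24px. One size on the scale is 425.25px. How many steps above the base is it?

1.777ⁿ = 425.25 / 24 = 17.7188
n = ln(17.7188) / ln(1.777) = 2.8746 / 0.5749 ≈ 5.00

5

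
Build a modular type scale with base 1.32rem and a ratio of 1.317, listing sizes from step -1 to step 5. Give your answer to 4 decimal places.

1.0023rem, 1.3200rem, 1.7384rem, 2.2895rem, 3.0153rem, 3.9712rem, 5.2300rem

Step -1: 1.32 ÷ 1.317 = 1.0023
Step 0: 1.32rem
Step 1: 1.32 × 1.317 = 1.7384
Step 2: 1.32 × 1.317² = 2.2895
Step 3: 1.32 × 1.317³ = 3.0153
Step 4: 1.32 × 1.317⁴ = 3.9712
Step 5: 1.32 × 1.317⁵ = 5.2300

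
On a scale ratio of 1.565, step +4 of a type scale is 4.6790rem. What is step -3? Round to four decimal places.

0.2035rem

Moving from step +4 to step -3 is 7 steps down, so divide by r⁷.
4.6790 ÷ 1.565⁷ = 4.6790 ÷ 22.99325 ≈ 0.2035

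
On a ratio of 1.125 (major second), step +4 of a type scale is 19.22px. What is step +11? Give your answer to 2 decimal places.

19.22 × 1.125⁷ = 19.22 × 2.28070 ≈ 43.835

43.84px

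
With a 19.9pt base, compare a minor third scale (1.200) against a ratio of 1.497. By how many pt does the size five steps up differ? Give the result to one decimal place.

Minor third: 19.9 × 1.200⁵ = 49.518pt
At 1.497: 19.9 × 1.497⁵ = 149.611pt
Difference: 149.611 − 49.518 = 100.093pt

100.1pt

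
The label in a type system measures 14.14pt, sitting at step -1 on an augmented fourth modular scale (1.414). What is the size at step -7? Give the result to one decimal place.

1.8pt

14.14 ÷ 1.414⁶ = 14.14 ÷ 7.99275 ≈ 1.769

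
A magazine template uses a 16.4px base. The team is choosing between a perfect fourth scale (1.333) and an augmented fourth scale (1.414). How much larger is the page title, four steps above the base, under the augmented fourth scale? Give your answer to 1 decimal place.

Perfect fourth: 16.4 × 1.333⁴ = 51.780px
Augmented fourth: 16.4 × 1.414⁴ = 65.560px
Difference: 65.560 − 51.780 = 13.780px

13.8px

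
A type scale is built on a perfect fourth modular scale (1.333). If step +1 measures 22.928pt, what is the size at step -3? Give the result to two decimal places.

Moving from step +1 to step -3 is 4 steps down, so divide by r⁴.
22.928 ÷ 1.333⁴ = 22.928 ÷ 3.15733 ≈ 7.262

7.26pt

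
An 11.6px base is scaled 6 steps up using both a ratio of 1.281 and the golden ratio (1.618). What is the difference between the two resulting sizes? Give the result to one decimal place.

156.9px

At 1.281: 11.6 × 1.281⁶ = 51.257px
Golden ratio: 11.6 × 1.618⁶ = 208.127px
Difference: 208.127 − 51.257 = 156.870px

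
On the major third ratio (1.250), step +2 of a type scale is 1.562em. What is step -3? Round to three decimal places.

Moving from step +2 to step -3 is 5 steps down, so divide by r⁵.
1.562 ÷ 1.250⁵ = 1.562 ÷ 3.05176 ≈ 0.512

0.512em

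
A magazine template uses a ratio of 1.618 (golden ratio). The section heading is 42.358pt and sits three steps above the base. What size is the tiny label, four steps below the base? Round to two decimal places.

Moving from step +3 to step -4 is 7 steps down, so divide by r⁷.
42.358 ÷ 1.618⁷ = 42.358 ÷ 29.03017 ≈ 1.459

1.46pt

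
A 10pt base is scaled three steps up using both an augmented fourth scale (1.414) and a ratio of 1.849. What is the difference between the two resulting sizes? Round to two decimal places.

34.94pt

Augmented fourth: 10.0 × 1.414³ = 28.2715pt
At 1.849: 10.0 × 1.849³ = 63.2136pt
Difference: 63.2136 − 28.2715 = 34.9421pt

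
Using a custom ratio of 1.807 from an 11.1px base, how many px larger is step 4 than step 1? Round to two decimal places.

Step 1: 11.1 × 1.807 = 20.0577px
Step 4: 11.1 × 1.807⁴ = 118.3465px
Difference: 118.3465 − 20.0577 = 98.2888px

98.29px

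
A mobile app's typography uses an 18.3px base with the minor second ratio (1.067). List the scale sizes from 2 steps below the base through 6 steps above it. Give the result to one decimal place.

Step -2: 18.3 ÷ 1.067² = 16.1
Step -1: 18.3 ÷ 1.067 = 17.2
Step 0: 18.3px
Step 1: 18.3 × 1.067 = 19.5
Step 2: 18.3 × 1.067² = 20.8
Step 3: 18.3 × 1.067³ = 22.2
Step 4: 18.3 × 1.067⁴ = 23.7
Step 5: 18.3 × 1.067⁵ = 25.3
Step 6: 18.3 × 1.067⁶ = 27.0

16.1px, 17.2px, 18.3px, 19.5px, 20.8px, 22.2px, 23.7px, 25.3px, 27.0px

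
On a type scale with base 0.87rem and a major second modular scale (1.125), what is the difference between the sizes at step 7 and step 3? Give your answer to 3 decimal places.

Step 3: 0.87 × 1.125³ = 1.23873rem
Step 7: 0.87 × 1.125⁷ = 1.98421rem
Difference: 1.98421 − 1.23873 = 0.74548rem

0.745rem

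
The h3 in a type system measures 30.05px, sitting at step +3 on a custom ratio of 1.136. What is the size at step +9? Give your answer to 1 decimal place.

30.05 × 1.136⁶ = 30.05 × 2.14917 ≈ 64.582

64.6px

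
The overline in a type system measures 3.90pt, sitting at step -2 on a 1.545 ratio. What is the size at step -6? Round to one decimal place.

0.7pt

Moving from step -2 to step -6 is 4 steps down, so divide by r⁴.
3.90 ÷ 1.545⁴ = 3.90 ÷ 5.69789 ≈ 0.684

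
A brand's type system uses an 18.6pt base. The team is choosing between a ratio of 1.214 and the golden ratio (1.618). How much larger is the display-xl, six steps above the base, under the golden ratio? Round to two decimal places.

274.18pt

At 1.214: 18.6 × 1.214⁶ = 59.5422pt
Golden ratio: 18.6 × 1.618⁶ = 333.7214pt
Difference: 333.7214 − 59.5422 = 274.1792pt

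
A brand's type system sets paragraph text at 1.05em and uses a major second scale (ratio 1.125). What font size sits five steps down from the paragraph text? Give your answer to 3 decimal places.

1.05 ÷ 1.125⁵ = 1.05 ÷ 1.80203 ≈ 0.583

0.583em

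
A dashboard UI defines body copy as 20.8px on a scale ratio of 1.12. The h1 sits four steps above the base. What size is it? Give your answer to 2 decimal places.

32.73px

Every step multiplies by the scale ratio.
20.8 × 1.12⁴ = 20.8 × 1.57352 ≈ 32.73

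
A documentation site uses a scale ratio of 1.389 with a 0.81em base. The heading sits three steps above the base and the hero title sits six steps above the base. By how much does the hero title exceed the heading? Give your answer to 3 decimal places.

Step 3: 0.81 × 1.389³ = 2.17066em
Step 6: 0.81 × 1.389⁶ = 5.81699em
Difference: 5.81699 − 2.17066 = 3.64633em

3.646em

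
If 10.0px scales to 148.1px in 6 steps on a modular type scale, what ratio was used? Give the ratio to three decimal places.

The ratio satisfies 10.0 × r⁶ = 148.1, so r = (148.1 / 10.0)^(1/6).
r = 14.8100^(1/6) ≈ 1.5671

1.567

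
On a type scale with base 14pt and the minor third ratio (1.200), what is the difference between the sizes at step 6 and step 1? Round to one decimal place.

25.0pt

Step 1: 14.0 × 1.200 = 16.800pt
Step 6: 14.0 × 1.200⁶ = 41.804pt
Difference: 41.804 − 16.800 = 25.004pt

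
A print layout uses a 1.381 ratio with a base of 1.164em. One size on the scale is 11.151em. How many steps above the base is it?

7

1.381ⁿ = 11.151 / 1.164 = 9.5799
n = ln(9.5799) / ln(1.381) = 2.2597 / 0.3228 ≈ 7.00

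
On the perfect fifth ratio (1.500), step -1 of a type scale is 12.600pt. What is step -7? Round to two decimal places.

1.11pt

12.600 ÷ 1.500⁶ = 12.600 ÷ 11.39062 ≈ 1.106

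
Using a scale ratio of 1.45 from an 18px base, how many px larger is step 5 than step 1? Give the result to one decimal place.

Step 1: 18.0 × 1.45 = 26.100px
Step 5: 18.0 × 1.45⁵ = 115.375px
Difference: 115.375 − 26.100 = 89.275px

89.3px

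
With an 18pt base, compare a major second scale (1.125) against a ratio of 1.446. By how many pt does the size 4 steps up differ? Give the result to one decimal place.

Major second: 18.0 × 1.125⁴ = 28.833pt
At 1.446: 18.0 × 1.446⁴ = 78.695pt
Difference: 78.695 − 28.833 = 49.862pt

49.9pt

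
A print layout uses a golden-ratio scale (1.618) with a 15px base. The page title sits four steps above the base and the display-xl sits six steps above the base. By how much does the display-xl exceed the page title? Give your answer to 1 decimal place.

Step 4: 15.0 × 1.618⁴ = 102.803px
Step 6: 15.0 × 1.618⁶ = 269.130px
Difference: 269.130 − 102.803 = 166.327px

166.3px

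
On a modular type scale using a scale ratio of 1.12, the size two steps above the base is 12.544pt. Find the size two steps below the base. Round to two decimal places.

7.97pt

The gap is -2 − (2) = -4 steps, so the factor is 1.12^-4.
12.544 ÷ 1.12⁴ = 12.544 ÷ 1.57352 ≈ 7.972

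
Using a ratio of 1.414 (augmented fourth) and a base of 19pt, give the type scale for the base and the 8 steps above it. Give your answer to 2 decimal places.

Step 0: 19pt
Step 1: 19.0 × 1.414 = 26.87
Step 2: 19.0 × 1.414² = 37.99
Step 3: 19.0 × 1.414³ = 53.72
Step 4: 19.0 × 1.414⁴ = 75.95
Step 5: 19.0 × 1.414⁵ = 107.40
Step 6: 19.0 × 1.414⁶ = 151.86
Step 7: 19.0 × 1.414⁷ = 214.73
Step 8: 19.0 × 1.414⁸ = 303.63

19.00pt, 26.87pt, 37.99pt, 53.72pt, 75.95pt, 107.40pt, 151.86pt, 214.73pt, 303.63pt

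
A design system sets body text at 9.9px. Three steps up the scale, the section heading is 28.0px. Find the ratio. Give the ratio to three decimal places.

The ratio satisfies 9.9 × r³ = 28.0, so r = (28.0 / 9.9)^(1/3).
r = 2.8283^(1/3) ≈ 1.4142

1.414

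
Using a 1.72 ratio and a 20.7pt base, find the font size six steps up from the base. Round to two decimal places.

535.97pt

A modular type scale is a geometric sequence: sizeₙ = base × rⁿ.
20.7 × 1.72⁶ = 20.7 × 25.89230 ≈ 535.97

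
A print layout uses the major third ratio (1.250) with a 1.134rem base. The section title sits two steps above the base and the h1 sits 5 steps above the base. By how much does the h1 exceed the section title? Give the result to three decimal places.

1.689rem

Step 2: 1.134 × 1.250² = 1.77187rem
Step 5: 1.134 × 1.250⁵ = 3.46069rem
Difference: 3.46069 − 1.77187 = 1.68882rem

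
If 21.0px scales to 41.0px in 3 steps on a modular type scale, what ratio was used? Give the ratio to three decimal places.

The ratio satisfies 21.0 × r³ = 41.0, so r = (41.0 / 21.0)^(1/3).
r = 1.9524^(1/3) ≈ 1.2498

1.250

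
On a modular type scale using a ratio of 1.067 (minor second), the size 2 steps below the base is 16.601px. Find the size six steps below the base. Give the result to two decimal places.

16.601 ÷ 1.067⁴ = 16.601 ÷ 1.29616 ≈ 12.808

12.81px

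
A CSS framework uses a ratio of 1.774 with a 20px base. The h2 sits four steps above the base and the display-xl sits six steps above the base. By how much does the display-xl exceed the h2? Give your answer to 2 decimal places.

Step 4: 20.0 × 1.774⁴ = 198.0817px
Step 6: 20.0 × 1.774⁶ = 623.3783px
Difference: 623.3783 − 198.0817 = 425.2966px

425.30px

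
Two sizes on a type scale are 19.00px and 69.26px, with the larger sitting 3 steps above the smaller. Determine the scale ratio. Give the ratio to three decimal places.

1.539

r³ = 69.26 / 19.00, so r = (69.26/19.00)^(1/3).
r = 3.6453^(1/3) ≈ 1.5390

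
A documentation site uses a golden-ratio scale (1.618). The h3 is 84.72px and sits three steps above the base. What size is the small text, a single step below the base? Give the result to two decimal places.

84.72 ÷ 1.618⁴ = 84.72 ÷ 6.85353 ≈ 12.362

12.36px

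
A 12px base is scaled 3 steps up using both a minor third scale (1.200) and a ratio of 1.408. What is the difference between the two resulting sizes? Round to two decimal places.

Minor third: 12.0 × 1.200³ = 20.7360px
At 1.408: 12.0 × 1.408³ = 33.4957px
Difference: 33.4957 − 20.7360 = 12.7597px

12.76px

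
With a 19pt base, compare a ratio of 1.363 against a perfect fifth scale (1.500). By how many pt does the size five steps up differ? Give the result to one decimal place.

At 1.363: 19.0 × 1.363⁵ = 89.378pt
Perfect fifth: 19.0 × 1.500⁵ = 144.281pt
Difference: 144.281 − 89.378 = 54.903pt

54.9pt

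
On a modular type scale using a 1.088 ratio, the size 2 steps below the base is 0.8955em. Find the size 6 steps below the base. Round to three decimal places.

The gap is -6 − (-2) = -4 steps, so the factor is 1.088^-4.
0.8955 ÷ 1.088⁴ = 0.8955 ÷ 1.40125 ≈ 0.639

0.639em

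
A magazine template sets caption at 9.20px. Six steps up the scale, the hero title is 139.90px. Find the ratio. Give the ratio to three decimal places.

1.574

r⁶ = 139.90 / 9.20, so r = (139.90/9.20)^(1/6).
r = 15.2065^(1/6) ≈ 1.5740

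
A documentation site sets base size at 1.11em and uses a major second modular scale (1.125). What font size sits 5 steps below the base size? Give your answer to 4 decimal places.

A modular type scale is a geometric sequence: sizeₙ = base × rⁿ.
1.11 ÷ 1.125⁵ = 1.11 ÷ 1.80203 ≈ 0.6160

0.6160em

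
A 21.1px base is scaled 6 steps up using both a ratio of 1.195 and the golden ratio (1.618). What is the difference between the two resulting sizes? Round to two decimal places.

317.13px

At 1.195: 21.1 × 1.195⁶ = 61.4455px
Golden ratio: 21.1 × 1.618⁶ = 378.5764px
Difference: 378.5764 − 61.4455 = 317.1309px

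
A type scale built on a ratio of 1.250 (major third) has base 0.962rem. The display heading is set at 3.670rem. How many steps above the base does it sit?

1.250ⁿ = 3.670 / 0.962 = 3.8150
n = ln(3.8150) / ln(1.250) = 1.3389 / 0.2231 ≈ 6.00

6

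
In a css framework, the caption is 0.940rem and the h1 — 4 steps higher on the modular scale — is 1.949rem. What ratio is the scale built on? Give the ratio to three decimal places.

1.200

r⁴ = 1.949 / 0.940, so r = (1.949/0.940)^(1/4).
r = 2.0734^(1/4) ≈ 1.2000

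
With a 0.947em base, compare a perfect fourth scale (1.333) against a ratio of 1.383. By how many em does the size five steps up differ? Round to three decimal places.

Perfect fourth: 0.947 × 1.333⁵ = 3.98566em
At 1.383: 0.947 × 1.383⁵ = 4.79138em
Difference: 4.79138 − 3.98566 = 0.80572em

0.806em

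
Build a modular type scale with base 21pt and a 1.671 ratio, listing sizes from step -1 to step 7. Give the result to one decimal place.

12.6pt, 21.0pt, 35.1pt, 58.6pt, 98.0pt, 163.7pt, 273.6pt, 457.2pt, 763.9pt

Step -1: 21.0 ÷ 1.671 = 12.6
Step 0: 21pt
Step 1: 21.0 × 1.671 = 35.1
Step 2: 21.0 × 1.671² = 58.6
Step 3: 21.0 × 1.671³ = 98.0
Step 4: 21.0 × 1.671⁴ = 163.7
Step 5: 21.0 × 1.671⁵ = 273.6
Step 6: 21.0 × 1.671⁶ = 457.2
Step 7: 21.0 × 1.671⁷ = 763.9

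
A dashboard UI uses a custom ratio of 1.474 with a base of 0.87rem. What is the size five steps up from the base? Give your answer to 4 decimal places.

6.0535rem

A modular type scale is a geometric sequence: sizeₙ = base × rⁿ.
0.87 × 1.474⁵ = 0.87 × 6.95805 ≈ 6.0535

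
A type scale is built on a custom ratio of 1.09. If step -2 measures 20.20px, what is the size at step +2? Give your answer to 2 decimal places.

The gap is 2 − (-2) = 4 steps, so the factor is 1.09^4.
20.20 × 1.09⁴ = 20.20 × 1.41158 ≈ 28.514

28.51px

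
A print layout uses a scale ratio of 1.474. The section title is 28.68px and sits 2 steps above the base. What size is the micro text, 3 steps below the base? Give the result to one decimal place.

4.1px

28.68 ÷ 1.474⁵ = 28.68 ÷ 6.95805 ≈ 4.122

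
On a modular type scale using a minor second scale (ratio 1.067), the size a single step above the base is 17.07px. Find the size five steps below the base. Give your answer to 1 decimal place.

17.07 ÷ 1.067⁶ = 17.07 ÷ 1.47566 ≈ 11.568

11.6px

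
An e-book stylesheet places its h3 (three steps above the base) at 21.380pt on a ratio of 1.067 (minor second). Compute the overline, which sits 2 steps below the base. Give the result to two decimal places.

The gap is -2 − (3) = -5 steps, so the factor is 1.067^-5.
21.380 ÷ 1.067⁵ = 21.380 ÷ 1.38300 ≈ 15.459

15.46pt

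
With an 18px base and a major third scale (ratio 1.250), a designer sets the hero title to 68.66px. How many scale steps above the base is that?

6

1.250ⁿ = 68.66 / 18 = 3.8144
n = ln(3.8144) / ln(1.250) = 1.3388 / 0.2231 ≈ 6.00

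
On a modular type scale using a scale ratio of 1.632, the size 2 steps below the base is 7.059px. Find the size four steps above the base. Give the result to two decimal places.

133.37px

The gap is 4 − (-2) = 6 steps, so the factor is 1.632^6.
7.059 × 1.632⁶ = 7.059 × 18.89387 ≈ 133.372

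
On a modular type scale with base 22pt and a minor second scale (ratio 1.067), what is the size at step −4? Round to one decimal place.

Every step multiplies by the scale ratio.
22.0 ÷ 1.067⁴ = 22.0 ÷ 1.29616 ≈ 16.97

17.0pt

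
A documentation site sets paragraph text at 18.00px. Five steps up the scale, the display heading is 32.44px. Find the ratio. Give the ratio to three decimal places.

1.125

r⁵ = 32.44 / 18.00, so r = (32.44/18.00)^(1/5).
r = 1.8022^(1/5) ≈ 1.1250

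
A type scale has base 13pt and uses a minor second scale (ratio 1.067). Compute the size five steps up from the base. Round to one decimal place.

18.0pt

13.0 × 1.067⁵ = 13.0 × 1.38300 ≈ 17.98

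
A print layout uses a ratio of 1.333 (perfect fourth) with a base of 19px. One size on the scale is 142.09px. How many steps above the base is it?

7

1.333ⁿ = 142.09 / 19 = 7.4784
n = ln(7.4784) / ln(1.333) = 2.0120 / 0.2874 ≈ 7.00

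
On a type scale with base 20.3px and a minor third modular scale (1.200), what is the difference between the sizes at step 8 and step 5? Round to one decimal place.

36.8px

Step 5: 20.3 × 1.200⁵ = 50.513px
Step 8: 20.3 × 1.200⁸ = 87.286px
Difference: 87.286 − 50.513 = 36.773px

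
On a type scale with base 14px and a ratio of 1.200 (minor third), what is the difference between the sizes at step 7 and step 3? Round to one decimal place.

Step 3: 14.0 × 1.200³ = 24.192px
Step 7: 14.0 × 1.200⁷ = 50.165px
Difference: 50.165 − 24.192 = 25.973px

26.0px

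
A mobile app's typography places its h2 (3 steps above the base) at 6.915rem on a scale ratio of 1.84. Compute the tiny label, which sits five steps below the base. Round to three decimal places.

0.053rem

6.915 ÷ 1.84⁸ = 6.915 ÷ 131.38403 ≈ 0.053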